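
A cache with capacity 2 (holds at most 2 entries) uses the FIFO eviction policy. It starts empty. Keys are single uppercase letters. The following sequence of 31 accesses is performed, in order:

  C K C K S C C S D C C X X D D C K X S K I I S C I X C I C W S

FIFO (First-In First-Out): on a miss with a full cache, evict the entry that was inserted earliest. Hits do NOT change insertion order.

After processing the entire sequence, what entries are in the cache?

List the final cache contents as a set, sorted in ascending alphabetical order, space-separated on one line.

FIFO simulation (capacity=2):
  1. access C: MISS. Cache (old->new): [C]
  2. access K: MISS. Cache (old->new): [C K]
  3. access C: HIT. Cache (old->new): [C K]
  4. access K: HIT. Cache (old->new): [C K]
  5. access S: MISS, evict C. Cache (old->new): [K S]
  6. access C: MISS, evict K. Cache (old->new): [S C]
  7. access C: HIT. Cache (old->new): [S C]
  8. access S: HIT. Cache (old->new): [S C]
  9. access D: MISS, evict S. Cache (old->new): [C D]
  10. access C: HIT. Cache (old->new): [C D]
  11. access C: HIT. Cache (old->new): [C D]
  12. access X: MISS, evict C. Cache (old->new): [D X]
  13. access X: HIT. Cache (old->new): [D X]
  14. access D: HIT. Cache (old->new): [D X]
  15. access D: HIT. Cache (old->new): [D X]
  16. access C: MISS, evict D. Cache (old->new): [X C]
  17. access K: MISS, evict X. Cache (old->new): [C K]
  18. access X: MISS, evict C. Cache (old->new): [K X]
  19. access S: MISS, evict K. Cache (old->new): [X S]
  20. access K: MISS, evict X. Cache (old->new): [S K]
  21. access I: MISS, evict S. Cache (old->new): [K I]
  22. access I: HIT. Cache (old->new): [K I]
  23. access S: MISS, evict K. Cache (old->new): [I S]
  24. access C: MISS, evict I. Cache (old->new): [S C]
  25. access I: MISS, evict S. Cache (old->new): [C I]
  26. access X: MISS, evict C. Cache (old->new): [I X]
  27. access C: MISS, evict I. Cache (old->new): [X C]
  28. access I: MISS, evict X. Cache (old->new): [C I]
  29. access C: HIT. Cache (old->new): [C I]
  30. access W: MISS, evict C. Cache (old->new): [I W]
  31. access S: MISS, evict I. Cache (old->new): [W S]
Total: 11 hits, 20 misses, 18 evictions

Answer: S W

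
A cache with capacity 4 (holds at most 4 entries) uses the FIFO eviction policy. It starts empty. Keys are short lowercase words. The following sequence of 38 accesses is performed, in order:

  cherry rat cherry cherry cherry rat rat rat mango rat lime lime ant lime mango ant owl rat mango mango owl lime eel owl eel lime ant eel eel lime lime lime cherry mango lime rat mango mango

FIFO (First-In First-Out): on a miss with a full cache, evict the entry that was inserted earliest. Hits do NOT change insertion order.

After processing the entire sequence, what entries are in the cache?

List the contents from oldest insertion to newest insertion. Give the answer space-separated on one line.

Answer: cherry mango lime rat

Derivation:
FIFO simulation (capacity=4):
  1. access cherry: MISS. Cache (old->new): [cherry]
  2. access rat: MISS. Cache (old->new): [cherry rat]
  3. access cherry: HIT. Cache (old->new): [cherry rat]
  4. access cherry: HIT. Cache (old->new): [cherry rat]
  5. access cherry: HIT. Cache (old->new): [cherry rat]
  6. access rat: HIT. Cache (old->new): [cherry rat]
  7. access rat: HIT. Cache (old->new): [cherry rat]
  8. access rat: HIT. Cache (old->new): [cherry rat]
  9. access mango: MISS. Cache (old->new): [cherry rat mango]
  10. access rat: HIT. Cache (old->new): [cherry rat mango]
  11. access lime: MISS. Cache (old->new): [cherry rat mango lime]
  12. access lime: HIT. Cache (old->new): [cherry rat mango lime]
  13. access ant: MISS, evict cherry. Cache (old->new): [rat mango lime ant]
  14. access lime: HIT. Cache (old->new): [rat mango lime ant]
  15. access mango: HIT. Cache (old->new): [rat mango lime ant]
  16. access ant: HIT. Cache (old->new): [rat mango lime ant]
  17. access owl: MISS, evict rat. Cache (old->new): [mango lime ant owl]
  18. access rat: MISS, evict mango. Cache (old->new): [lime ant owl rat]
  19. access mango: MISS, evict lime. Cache (old->new): [ant owl rat mango]
  20. access mango: HIT. Cache (old->new): [ant owl rat mango]
  21. access owl: HIT. Cache (old->new): [ant owl rat mango]
  22. access lime: MISS, evict ant. Cache (old->new): [owl rat mango lime]
  23. access eel: MISS, evict owl. Cache (old->new): [rat mango lime eel]
  24. access owl: MISS, evict rat. Cache (old->new): [mango lime eel owl]
  25. access eel: HIT. Cache (old->new): [mango lime eel owl]
  26. access lime: HIT. Cache (old->new): [mango lime eel owl]
  27. access ant: MISS, evict mango. Cache (old->new): [lime eel owl ant]
  28. access eel: HIT. Cache (old->new): [lime eel owl ant]
  29. access eel: HIT. Cache (old->new): [lime eel owl ant]
  30. access lime: HIT. Cache (old->new): [lime eel owl ant]
  31. access lime: HIT. Cache (old->new): [lime eel owl ant]
  32. access lime: HIT. Cache (old->new): [lime eel owl ant]
  33. access cherry: MISS, evict lime. Cache (old->new): [eel owl ant cherry]
  34. access mango: MISS, evict eel. Cache (old->new): [owl ant cherry mango]
  35. access lime: MISS, evict owl. Cache (old->new): [ant cherry mango lime]
  36. access rat: MISS, evict ant. Cache (old->new): [cherry mango lime rat]
  37. access mango: HIT. Cache (old->new): [cherry mango lime rat]
  38. access mango: HIT. Cache (old->new): [cherry mango lime rat]
Total: 22 hits, 16 misses, 12 evictions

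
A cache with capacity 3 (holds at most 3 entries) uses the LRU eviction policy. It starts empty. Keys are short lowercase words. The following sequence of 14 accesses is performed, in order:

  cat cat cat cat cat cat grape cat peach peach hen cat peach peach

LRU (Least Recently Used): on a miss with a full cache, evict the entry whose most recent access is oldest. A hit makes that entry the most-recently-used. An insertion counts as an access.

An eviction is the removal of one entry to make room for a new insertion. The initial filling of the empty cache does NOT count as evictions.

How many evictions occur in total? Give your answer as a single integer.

LRU simulation (capacity=3):
  1. access cat: MISS. Cache (LRU->MRU): [cat]
  2. access cat: HIT. Cache (LRU->MRU): [cat]
  3. access cat: HIT. Cache (LRU->MRU): [cat]
  4. access cat: HIT. Cache (LRU->MRU): [cat]
  5. access cat: HIT. Cache (LRU->MRU): [cat]
  6. access cat: HIT. Cache (LRU->MRU): [cat]
  7. access grape: MISS. Cache (LRU->MRU): [cat grape]
  8. access cat: HIT. Cache (LRU->MRU): [grape cat]
  9. access peach: MISS. Cache (LRU->MRU): [grape cat peach]
  10. access peach: HIT. Cache (LRU->MRU): [grape cat peach]
  11. access hen: MISS, evict grape. Cache (LRU->MRU): [cat peach hen]
  12. access cat: HIT. Cache (LRU->MRU): [peach hen cat]
  13. access peach: HIT. Cache (LRU->MRU): [hen cat peach]
  14. access peach: HIT. Cache (LRU->MRU): [hen cat peach]
Total: 10 hits, 4 misses, 1 evictions

Answer: 1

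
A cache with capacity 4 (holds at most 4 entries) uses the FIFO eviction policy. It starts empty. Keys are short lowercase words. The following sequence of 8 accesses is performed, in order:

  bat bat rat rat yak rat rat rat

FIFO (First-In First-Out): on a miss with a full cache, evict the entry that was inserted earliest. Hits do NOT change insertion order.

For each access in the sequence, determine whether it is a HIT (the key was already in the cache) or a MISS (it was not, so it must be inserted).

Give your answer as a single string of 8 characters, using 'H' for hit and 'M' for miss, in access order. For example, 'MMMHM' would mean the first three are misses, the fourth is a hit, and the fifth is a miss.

Answer: MHMHMHHH

Derivation:
FIFO simulation (capacity=4):
  1. access bat: MISS. Cache (old->new): [bat]
  2. access bat: HIT. Cache (old->new): [bat]
  3. access rat: MISS. Cache (old->new): [bat rat]
  4. access rat: HIT. Cache (old->new): [bat rat]
  5. access yak: MISS. Cache (old->new): [bat rat yak]
  6. access rat: HIT. Cache (old->new): [bat rat yak]
  7. access rat: HIT. Cache (old->new): [bat rat yak]
  8. access rat: HIT. Cache (old->new): [bat rat yak]
Total: 5 hits, 3 misses, 0 evictions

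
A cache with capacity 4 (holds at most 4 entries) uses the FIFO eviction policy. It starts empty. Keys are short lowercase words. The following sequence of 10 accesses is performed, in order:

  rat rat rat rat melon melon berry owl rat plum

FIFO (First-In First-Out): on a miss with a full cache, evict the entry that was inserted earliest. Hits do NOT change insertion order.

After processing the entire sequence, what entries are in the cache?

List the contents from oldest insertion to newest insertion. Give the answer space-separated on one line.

Answer: melon berry owl plum

Derivation:
FIFO simulation (capacity=4):
  1. access rat: MISS. Cache (old->new): [rat]
  2. access rat: HIT. Cache (old->new): [rat]
  3. access rat: HIT. Cache (old->new): [rat]
  4. access rat: HIT. Cache (old->new): [rat]
  5. access melon: MISS. Cache (old->new): [rat melon]
  6. access melon: HIT. Cache (old->new): [rat melon]
  7. access berry: MISS. Cache (old->new): [rat melon berry]
  8. access owl: MISS. Cache (old->new): [rat melon berry owl]
  9. access rat: HIT. Cache (old->new): [rat melon berry owl]
  10. access plum: MISS, evict rat. Cache (old->new): [melon berry owl plum]
Total: 5 hits, 5 misses, 1 evictions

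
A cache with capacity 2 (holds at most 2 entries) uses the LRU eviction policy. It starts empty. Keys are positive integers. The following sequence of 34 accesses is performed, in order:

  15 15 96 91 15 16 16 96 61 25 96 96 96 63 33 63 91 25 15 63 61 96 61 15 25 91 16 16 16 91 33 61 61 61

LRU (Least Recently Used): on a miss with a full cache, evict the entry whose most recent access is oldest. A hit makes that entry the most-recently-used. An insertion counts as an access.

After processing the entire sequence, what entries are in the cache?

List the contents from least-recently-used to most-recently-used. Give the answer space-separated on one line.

LRU simulation (capacity=2):
  1. access 15: MISS. Cache (LRU->MRU): [15]
  2. access 15: HIT. Cache (LRU->MRU): [15]
  3. access 96: MISS. Cache (LRU->MRU): [15 96]
  4. access 91: MISS, evict 15. Cache (LRU->MRU): [96 91]
  5. access 15: MISS, evict 96. Cache (LRU->MRU): [91 15]
  6. access 16: MISS, evict 91. Cache (LRU->MRU): [15 16]
  7. access 16: HIT. Cache (LRU->MRU): [15 16]
  8. access 96: MISS, evict 15. Cache (LRU->MRU): [16 96]
  9. access 61: MISS, evict 16. Cache (LRU->MRU): [96 61]
  10. access 25: MISS, evict 96. Cache (LRU->MRU): [61 25]
  11. access 96: MISS, evict 61. Cache (LRU->MRU): [25 96]
  12. access 96: HIT. Cache (LRU->MRU): [25 96]
  13. access 96: HIT. Cache (LRU->MRU): [25 96]
  14. access 63: MISS, evict 25. Cache (LRU->MRU): [96 63]
  15. access 33: MISS, evict 96. Cache (LRU->MRU): [63 33]
  16. access 63: HIT. Cache (LRU->MRU): [33 63]
  17. access 91: MISS, evict 33. Cache (LRU->MRU): [63 91]
  18. access 25: MISS, evict 63. Cache (LRU->MRU): [91 25]
  19. access 15: MISS, evict 91. Cache (LRU->MRU): [25 15]
  20. access 63: MISS, evict 25. Cache (LRU->MRU): [15 63]
  21. access 61: MISS, evict 15. Cache (LRU->MRU): [63 61]
  22. access 96: MISS, evict 63. Cache (LRU->MRU): [61 96]
  23. access 61: HIT. Cache (LRU->MRU): [96 61]
  24. access 15: MISS, evict 96. Cache (LRU->MRU): [61 15]
  25. access 25: MISS, evict 61. Cache (LRU->MRU): [15 25]
  26. access 91: MISS, evict 15. Cache (LRU->MRU): [25 91]
  27. access 16: MISS, evict 25. Cache (LRU->MRU): [91 16]
  28. access 16: HIT. Cache (LRU->MRU): [91 16]
  29. access 16: HIT. Cache (LRU->MRU): [91 16]
  30. access 91: HIT. Cache (LRU->MRU): [16 91]
  31. access 33: MISS, evict 16. Cache (LRU->MRU): [91 33]
  32. access 61: MISS, evict 91. Cache (LRU->MRU): [33 61]
  33. access 61: HIT. Cache (LRU->MRU): [33 61]
  34. access 61: HIT. Cache (LRU->MRU): [33 61]
Total: 11 hits, 23 misses, 21 evictions

Answer: 33 61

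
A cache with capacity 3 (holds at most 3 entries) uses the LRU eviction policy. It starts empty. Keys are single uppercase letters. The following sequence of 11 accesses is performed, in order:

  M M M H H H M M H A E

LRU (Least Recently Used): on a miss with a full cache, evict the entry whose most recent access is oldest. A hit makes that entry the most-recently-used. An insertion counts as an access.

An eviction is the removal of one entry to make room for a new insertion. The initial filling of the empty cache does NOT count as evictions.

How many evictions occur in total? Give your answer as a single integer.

LRU simulation (capacity=3):
  1. access M: MISS. Cache (LRU->MRU): [M]
  2. access M: HIT. Cache (LRU->MRU): [M]
  3. access M: HIT. Cache (LRU->MRU): [M]
  4. access H: MISS. Cache (LRU->MRU): [M H]
  5. access H: HIT. Cache (LRU->MRU): [M H]
  6. access H: HIT. Cache (LRU->MRU): [M H]
  7. access M: HIT. Cache (LRU->MRU): [H M]
  8. access M: HIT. Cache (LRU->MRU): [H M]
  9. access H: HIT. Cache (LRU->MRU): [M H]
  10. access A: MISS. Cache (LRU->MRU): [M H A]
  11. access E: MISS, evict M. Cache (LRU->MRU): [H A E]
Total: 7 hits, 4 misses, 1 evictions

Answer: 1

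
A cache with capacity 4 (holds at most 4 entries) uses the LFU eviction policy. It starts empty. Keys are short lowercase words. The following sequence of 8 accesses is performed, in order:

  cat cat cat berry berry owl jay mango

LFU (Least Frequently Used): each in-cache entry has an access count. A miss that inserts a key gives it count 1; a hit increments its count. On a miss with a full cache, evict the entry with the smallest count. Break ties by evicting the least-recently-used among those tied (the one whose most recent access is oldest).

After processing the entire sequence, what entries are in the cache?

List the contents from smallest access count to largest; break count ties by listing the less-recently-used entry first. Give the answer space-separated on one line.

Answer: jay mango berry cat

Derivation:
LFU simulation (capacity=4):
  1. access cat: MISS. Cache: [cat(c=1)]
  2. access cat: HIT, count now 2. Cache: [cat(c=2)]
  3. access cat: HIT, count now 3. Cache: [cat(c=3)]
  4. access berry: MISS. Cache: [berry(c=1) cat(c=3)]
  5. access berry: HIT, count now 2. Cache: [berry(c=2) cat(c=3)]
  6. access owl: MISS. Cache: [owl(c=1) berry(c=2) cat(c=3)]
  7. access jay: MISS. Cache: [owl(c=1) jay(c=1) berry(c=2) cat(c=3)]
  8. access mango: MISS, evict owl(c=1). Cache: [jay(c=1) mango(c=1) berry(c=2) cat(c=3)]
Total: 3 hits, 5 misses, 1 evictions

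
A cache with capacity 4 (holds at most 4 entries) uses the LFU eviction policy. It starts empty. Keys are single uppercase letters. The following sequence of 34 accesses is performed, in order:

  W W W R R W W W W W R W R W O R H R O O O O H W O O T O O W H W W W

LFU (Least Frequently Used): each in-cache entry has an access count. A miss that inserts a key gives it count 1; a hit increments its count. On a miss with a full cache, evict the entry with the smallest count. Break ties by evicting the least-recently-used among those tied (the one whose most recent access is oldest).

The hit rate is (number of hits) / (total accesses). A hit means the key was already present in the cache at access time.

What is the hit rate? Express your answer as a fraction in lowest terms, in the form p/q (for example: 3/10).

Answer: 14/17

Derivation:
LFU simulation (capacity=4):
  1. access W: MISS. Cache: [W(c=1)]
  2. access W: HIT, count now 2. Cache: [W(c=2)]
  3. access W: HIT, count now 3. Cache: [W(c=3)]
  4. access R: MISS. Cache: [R(c=1) W(c=3)]
  5. access R: HIT, count now 2. Cache: [R(c=2) W(c=3)]
  6. access W: HIT, count now 4. Cache: [R(c=2) W(c=4)]
  7. access W: HIT, count now 5. Cache: [R(c=2) W(c=5)]
  8. access W: HIT, count now 6. Cache: [R(c=2) W(c=6)]
  9. access W: HIT, count now 7. Cache: [R(c=2) W(c=7)]
  10. access W: HIT, count now 8. Cache: [R(c=2) W(c=8)]
  11. access R: HIT, count now 3. Cache: [R(c=3) W(c=8)]
  12. access W: HIT, count now 9. Cache: [R(c=3) W(c=9)]
  13. access R: HIT, count now 4. Cache: [R(c=4) W(c=9)]
  14. access W: HIT, count now 10. Cache: [R(c=4) W(c=10)]
  15. access O: MISS. Cache: [O(c=1) R(c=4) W(c=10)]
  16. access R: HIT, count now 5. Cache: [O(c=1) R(c=5) W(c=10)]
  17. access H: MISS. Cache: [O(c=1) H(c=1) R(c=5) W(c=10)]
  18. access R: HIT, count now 6. Cache: [O(c=1) H(c=1) R(c=6) W(c=10)]
  19. access O: HIT, count now 2. Cache: [H(c=1) O(c=2) R(c=6) W(c=10)]
  20. access O: HIT, count now 3. Cache: [H(c=1) O(c=3) R(c=6) W(c=10)]
  21. access O: HIT, count now 4. Cache: [H(c=1) O(c=4) R(c=6) W(c=10)]
  22. access O: HIT, count now 5. Cache: [H(c=1) O(c=5) R(c=6) W(c=10)]
  23. access H: HIT, count now 2. Cache: [H(c=2) O(c=5) R(c=6) W(c=10)]
  24. access W: HIT, count now 11. Cache: [H(c=2) O(c=5) R(c=6) W(c=11)]
  25. access O: HIT, count now 6. Cache: [H(c=2) R(c=6) O(c=6) W(c=11)]
  26. access O: HIT, count now 7. Cache: [H(c=2) R(c=6) O(c=7) W(c=11)]
  27. access T: MISS, evict H(c=2). Cache: [T(c=1) R(c=6) O(c=7) W(c=11)]
  28. access O: HIT, count now 8. Cache: [T(c=1) R(c=6) O(c=8) W(c=11)]
  29. access O: HIT, count now 9. Cache: [T(c=1) R(c=6) O(c=9) W(c=11)]
  30. access W: HIT, count now 12. Cache: [T(c=1) R(c=6) O(c=9) W(c=12)]
  31. access H: MISS, evict T(c=1). Cache: [H(c=1) R(c=6) O(c=9) W(c=12)]
  32. access W: HIT, count now 13. Cache: [H(c=1) R(c=6) O(c=9) W(c=13)]
  33. access W: HIT, count now 14. Cache: [H(c=1) R(c=6) O(c=9) W(c=14)]
  34. access W: HIT, count now 15. Cache: [H(c=1) R(c=6) O(c=9) W(c=15)]
Total: 28 hits, 6 misses, 2 evictions

Hit rate = 28/34 = 14/17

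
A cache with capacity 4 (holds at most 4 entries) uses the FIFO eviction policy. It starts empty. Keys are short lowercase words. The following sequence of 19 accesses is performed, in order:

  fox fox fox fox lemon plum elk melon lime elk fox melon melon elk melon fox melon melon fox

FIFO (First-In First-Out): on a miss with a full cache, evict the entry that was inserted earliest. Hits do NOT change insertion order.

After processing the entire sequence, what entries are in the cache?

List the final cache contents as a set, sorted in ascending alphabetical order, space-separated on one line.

Answer: elk fox lime melon

Derivation:
FIFO simulation (capacity=4):
  1. access fox: MISS. Cache (old->new): [fox]
  2. access fox: HIT. Cache (old->new): [fox]
  3. access fox: HIT. Cache (old->new): [fox]
  4. access fox: HIT. Cache (old->new): [fox]
  5. access lemon: MISS. Cache (old->new): [fox lemon]
  6. access plum: MISS. Cache (old->new): [fox lemon plum]
  7. access elk: MISS. Cache (old->new): [fox lemon plum elk]
  8. access melon: MISS, evict fox. Cache (old->new): [lemon plum elk melon]
  9. access lime: MISS, evict lemon. Cache (old->new): [plum elk melon lime]
  10. access elk: HIT. Cache (old->new): [plum elk melon lime]
  11. access fox: MISS, evict plum. Cache (old->new): [elk melon lime fox]
  12. access melon: HIT. Cache (old->new): [elk melon lime fox]
  13. access melon: HIT. Cache (old->new): [elk melon lime fox]
  14. access elk: HIT. Cache (old->new): [elk melon lime fox]
  15. access melon: HIT. Cache (old->new): [elk melon lime fox]
  16. access fox: HIT. Cache (old->new): [elk melon lime fox]
  17. access melon: HIT. Cache (old->new): [elk melon lime fox]
  18. access melon: HIT. Cache (old->new): [elk melon lime fox]
  19. access fox: HIT. Cache (old->new): [elk melon lime fox]
Total: 12 hits, 7 misses, 3 evictions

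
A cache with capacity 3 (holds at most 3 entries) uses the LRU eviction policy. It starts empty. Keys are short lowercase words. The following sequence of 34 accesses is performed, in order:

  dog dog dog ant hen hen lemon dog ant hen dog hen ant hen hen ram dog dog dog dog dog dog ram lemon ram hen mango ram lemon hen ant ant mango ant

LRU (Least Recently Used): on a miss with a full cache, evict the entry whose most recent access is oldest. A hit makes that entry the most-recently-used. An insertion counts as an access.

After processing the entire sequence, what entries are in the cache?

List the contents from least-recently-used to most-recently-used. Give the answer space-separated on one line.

Answer: hen mango ant

Derivation:
LRU simulation (capacity=3):
  1. access dog: MISS. Cache (LRU->MRU): [dog]
  2. access dog: HIT. Cache (LRU->MRU): [dog]
  3. access dog: HIT. Cache (LRU->MRU): [dog]
  4. access ant: MISS. Cache (LRU->MRU): [dog ant]
  5. access hen: MISS. Cache (LRU->MRU): [dog ant hen]
  6. access hen: HIT. Cache (LRU->MRU): [dog ant hen]
  7. access lemon: MISS, evict dog. Cache (LRU->MRU): [ant hen lemon]
  8. access dog: MISS, evict ant. Cache (LRU->MRU): [hen lemon dog]
  9. access ant: MISS, evict hen. Cache (LRU->MRU): [lemon dog ant]
  10. access hen: MISS, evict lemon. Cache (LRU->MRU): [dog ant hen]
  11. access dog: HIT. Cache (LRU->MRU): [ant hen dog]
  12. access hen: HIT. Cache (LRU->MRU): [ant dog hen]
  13. access ant: HIT. Cache (LRU->MRU): [dog hen ant]
  14. access hen: HIT. Cache (LRU->MRU): [dog ant hen]
  15. access hen: HIT. Cache (LRU->MRU): [dog ant hen]
  16. access ram: MISS, evict dog. Cache (LRU->MRU): [ant hen ram]
  17. access dog: MISS, evict ant. Cache (LRU->MRU): [hen ram dog]
  18. access dog: HIT. Cache (LRU->MRU): [hen ram dog]
  19. access dog: HIT. Cache (LRU->MRU): [hen ram dog]
  20. access dog: HIT. Cache (LRU->MRU): [hen ram dog]
  21. access dog: HIT. Cache (LRU->MRU): [hen ram dog]
  22. access dog: HIT. Cache (LRU->MRU): [hen ram dog]
  23. access ram: HIT. Cache (LRU->MRU): [hen dog ram]
  24. access lemon: MISS, evict hen. Cache (LRU->MRU): [dog ram lemon]
  25. access ram: HIT. Cache (LRU->MRU): [dog lemon ram]
  26. access hen: MISS, evict dog. Cache (LRU->MRU): [lemon ram hen]
  27. access mango: MISS, evict lemon. Cache (LRU->MRU): [ram hen mango]
  28. access ram: HIT. Cache (LRU->MRU): [hen mango ram]
  29. access lemon: MISS, evict hen. Cache (LRU->MRU): [mango ram lemon]
  30. access hen: MISS, evict mango. Cache (LRU->MRU): [ram lemon hen]
  31. access ant: MISS, evict ram. Cache (LRU->MRU): [lemon hen ant]
  32. access ant: HIT. Cache (LRU->MRU): [lemon hen ant]
  33. access mango: MISS, evict lemon. Cache (LRU->MRU): [hen ant mango]
  34. access ant: HIT. Cache (LRU->MRU): [hen mango ant]
Total: 18 hits, 16 misses, 13 evictions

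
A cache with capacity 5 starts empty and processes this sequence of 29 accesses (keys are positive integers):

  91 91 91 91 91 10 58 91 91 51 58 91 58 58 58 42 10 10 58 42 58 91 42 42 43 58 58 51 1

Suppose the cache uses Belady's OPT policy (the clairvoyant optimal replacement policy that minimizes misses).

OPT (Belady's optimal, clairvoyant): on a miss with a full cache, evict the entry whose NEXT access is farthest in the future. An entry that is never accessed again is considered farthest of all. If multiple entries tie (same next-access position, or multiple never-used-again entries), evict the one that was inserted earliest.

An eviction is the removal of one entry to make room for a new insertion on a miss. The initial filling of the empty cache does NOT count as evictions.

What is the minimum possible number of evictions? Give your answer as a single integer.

Answer: 2

Derivation:
OPT (Belady) simulation (capacity=5):
  1. access 91: MISS. Cache: [91]
  2. access 91: HIT. Next use of 91: step 3. Cache: [91]
  3. access 91: HIT. Next use of 91: step 4. Cache: [91]
  4. access 91: HIT. Next use of 91: step 5. Cache: [91]
  5. access 91: HIT. Next use of 91: step 8. Cache: [91]
  6. access 10: MISS. Cache: [91 10]
  7. access 58: MISS. Cache: [91 10 58]
  8. access 91: HIT. Next use of 91: step 9. Cache: [91 10 58]
  9. access 91: HIT. Next use of 91: step 12. Cache: [91 10 58]
  10. access 51: MISS. Cache: [91 10 58 51]
  11. access 58: HIT. Next use of 58: step 13. Cache: [91 10 58 51]
  12. access 91: HIT. Next use of 91: step 22. Cache: [91 10 58 51]
  13. access 58: HIT. Next use of 58: step 14. Cache: [91 10 58 51]
  14. access 58: HIT. Next use of 58: step 15. Cache: [91 10 58 51]
  15. access 58: HIT. Next use of 58: step 19. Cache: [91 10 58 51]
  16. access 42: MISS. Cache: [91 10 58 51 42]
  17. access 10: HIT. Next use of 10: step 18. Cache: [91 10 58 51 42]
  18. access 10: HIT. Next use of 10: never. Cache: [91 10 58 51 42]
  19. access 58: HIT. Next use of 58: step 21. Cache: [91 10 58 51 42]
  20. access 42: HIT. Next use of 42: step 23. Cache: [91 10 58 51 42]
  21. access 58: HIT. Next use of 58: step 26. Cache: [91 10 58 51 42]
  22. access 91: HIT. Next use of 91: never. Cache: [91 10 58 51 42]
  23. access 42: HIT. Next use of 42: step 24. Cache: [91 10 58 51 42]
  24. access 42: HIT. Next use of 42: never. Cache: [91 10 58 51 42]
  25. access 43: MISS, evict 91 (next use: never). Cache: [10 58 51 42 43]
  26. access 58: HIT. Next use of 58: step 27. Cache: [10 58 51 42 43]
  27. access 58: HIT. Next use of 58: never. Cache: [10 58 51 42 43]
  28. access 51: HIT. Next use of 51: never. Cache: [10 58 51 42 43]
  29. access 1: MISS, evict 10 (next use: never). Cache: [58 51 42 43 1]
Total: 22 hits, 7 misses, 2 evictions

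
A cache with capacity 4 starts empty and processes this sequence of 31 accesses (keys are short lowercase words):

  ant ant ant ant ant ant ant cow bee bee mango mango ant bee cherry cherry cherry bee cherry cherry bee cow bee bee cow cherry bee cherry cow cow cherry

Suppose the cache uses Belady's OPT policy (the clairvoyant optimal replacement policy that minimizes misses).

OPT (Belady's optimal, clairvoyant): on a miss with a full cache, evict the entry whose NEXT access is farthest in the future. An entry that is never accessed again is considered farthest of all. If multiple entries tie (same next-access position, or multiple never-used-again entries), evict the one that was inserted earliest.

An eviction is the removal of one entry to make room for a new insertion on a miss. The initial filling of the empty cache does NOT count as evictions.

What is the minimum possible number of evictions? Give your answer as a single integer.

Answer: 1

Derivation:
OPT (Belady) simulation (capacity=4):
  1. access ant: MISS. Cache: [ant]
  2. access ant: HIT. Next use of ant: step 3. Cache: [ant]
  3. access ant: HIT. Next use of ant: step 4. Cache: [ant]
  4. access ant: HIT. Next use of ant: step 5. Cache: [ant]
  5. access ant: HIT. Next use of ant: step 6. Cache: [ant]
  6. access ant: HIT. Next use of ant: step 7. Cache: [ant]
  7. access ant: HIT. Next use of ant: step 13. Cache: [ant]
  8. access cow: MISS. Cache: [ant cow]
  9. access bee: MISS. Cache: [ant cow bee]
  10. access bee: HIT. Next use of bee: step 14. Cache: [ant cow bee]
  11. access mango: MISS. Cache: [ant cow bee mango]
  12. access mango: HIT. Next use of mango: never. Cache: [ant cow bee mango]
  13. access ant: HIT. Next use of ant: never. Cache: [ant cow bee mango]
  14. access bee: HIT. Next use of bee: step 18. Cache: [ant cow bee mango]
  15. access cherry: MISS, evict ant (next use: never). Cache: [cow bee mango cherry]
  16. access cherry: HIT. Next use of cherry: step 17. Cache: [cow bee mango cherry]
  17. access cherry: HIT. Next use of cherry: step 19. Cache: [cow bee mango cherry]
  18. access bee: HIT. Next use of bee: step 21. Cache: [cow bee mango cherry]
  19. access cherry: HIT. Next use of cherry: step 20. Cache: [cow bee mango cherry]
  20. access cherry: HIT. Next use of cherry: step 26. Cache: [cow bee mango cherry]
  21. access bee: HIT. Next use of bee: step 23. Cache: [cow bee mango cherry]
  22. access cow: HIT. Next use of cow: step 25. Cache: [cow bee mango cherry]
  23. access bee: HIT. Next use of bee: step 24. Cache: [cow bee mango cherry]
  24. access bee: HIT. Next use of bee: step 27. Cache: [cow bee mango cherry]
  25. access cow: HIT. Next use of cow: step 29. Cache: [cow bee mango cherry]
  26. access cherry: HIT. Next use of cherry: step 28. Cache: [cow bee mango cherry]
  27. access bee: HIT. Next use of bee: never. Cache: [cow bee mango cherry]
  28. access cherry: HIT. Next use of cherry: step 31. Cache: [cow bee mango cherry]
  29. access cow: HIT. Next use of cow: step 30. Cache: [cow bee mango cherry]
  30. access cow: HIT. Next use of cow: never. Cache: [cow bee mango cherry]
  31. access cherry: HIT. Next use of cherry: never. Cache: [cow bee mango cherry]
Total: 26 hits, 5 misses, 1 evictions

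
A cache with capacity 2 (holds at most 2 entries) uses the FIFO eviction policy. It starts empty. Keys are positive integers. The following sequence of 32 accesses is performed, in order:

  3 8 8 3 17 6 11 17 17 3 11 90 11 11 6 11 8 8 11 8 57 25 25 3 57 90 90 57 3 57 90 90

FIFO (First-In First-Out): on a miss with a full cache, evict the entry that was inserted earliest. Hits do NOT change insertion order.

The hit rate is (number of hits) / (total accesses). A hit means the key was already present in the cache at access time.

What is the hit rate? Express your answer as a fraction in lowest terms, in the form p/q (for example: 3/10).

Answer: 3/8

Derivation:
FIFO simulation (capacity=2):
  1. access 3: MISS. Cache (old->new): [3]
  2. access 8: MISS. Cache (old->new): [3 8]
  3. access 8: HIT. Cache (old->new): [3 8]
  4. access 3: HIT. Cache (old->new): [3 8]
  5. access 17: MISS, evict 3. Cache (old->new): [8 17]
  6. access 6: MISS, evict 8. Cache (old->new): [17 6]
  7. access 11: MISS, evict 17. Cache (old->new): [6 11]
  8. access 17: MISS, evict 6. Cache (old->new): [11 17]
  9. access 17: HIT. Cache (old->new): [11 17]
  10. access 3: MISS, evict 11. Cache (old->new): [17 3]
  11. access 11: MISS, evict 17. Cache (old->new): [3 11]
  12. access 90: MISS, evict 3. Cache (old->new): [11 90]
  13. access 11: HIT. Cache (old->new): [11 90]
  14. access 11: HIT. Cache (old->new): [11 90]
  15. access 6: MISS, evict 11. Cache (old->new): [90 6]
  16. access 11: MISS, evict 90. Cache (old->new): [6 11]
  17. access 8: MISS, evict 6. Cache (old->new): [11 8]
  18. access 8: HIT. Cache (old->new): [11 8]
  19. access 11: HIT. Cache (old->new): [11 8]
  20. access 8: HIT. Cache (old->new): [11 8]
  21. access 57: MISS, evict 11. Cache (old->new): [8 57]
  22. access 25: MISS, evict 8. Cache (old->new): [57 25]
  23. access 25: HIT. Cache (old->new): [57 25]
  24. access 3: MISS, evict 57. Cache (old->new): [25 3]
  25. access 57: MISS, evict 25. Cache (old->new): [3 57]
  26. access 90: MISS, evict 3. Cache (old->new): [57 90]
  27. access 90: HIT. Cache (old->new): [57 90]
  28. access 57: HIT. Cache (old->new): [57 90]
  29. access 3: MISS, evict 57. Cache (old->new): [90 3]
  30. access 57: MISS, evict 90. Cache (old->new): [3 57]
  31. access 90: MISS, evict 3. Cache (old->new): [57 90]
  32. access 90: HIT. Cache (old->new): [57 90]
Total: 12 hits, 20 misses, 18 evictions

Hit rate = 12/32 = 3/8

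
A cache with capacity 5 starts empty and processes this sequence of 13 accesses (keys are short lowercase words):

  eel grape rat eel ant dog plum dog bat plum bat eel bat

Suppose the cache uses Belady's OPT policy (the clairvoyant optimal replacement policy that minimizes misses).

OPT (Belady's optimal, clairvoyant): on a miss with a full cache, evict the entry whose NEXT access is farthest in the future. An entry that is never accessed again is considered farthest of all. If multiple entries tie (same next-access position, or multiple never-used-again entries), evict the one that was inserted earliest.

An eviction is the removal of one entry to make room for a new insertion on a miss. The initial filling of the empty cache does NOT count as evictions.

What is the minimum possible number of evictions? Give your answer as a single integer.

Answer: 2

Derivation:
OPT (Belady) simulation (capacity=5):
  1. access eel: MISS. Cache: [eel]
  2. access grape: MISS. Cache: [eel grape]
  3. access rat: MISS. Cache: [eel grape rat]
  4. access eel: HIT. Next use of eel: step 12. Cache: [eel grape rat]
  5. access ant: MISS. Cache: [eel grape rat ant]
  6. access dog: MISS. Cache: [eel grape rat ant dog]
  7. access plum: MISS, evict grape (next use: never). Cache: [eel rat ant dog plum]
  8. access dog: HIT. Next use of dog: never. Cache: [eel rat ant dog plum]
  9. access bat: MISS, evict rat (next use: never). Cache: [eel ant dog plum bat]
  10. access plum: HIT. Next use of plum: never. Cache: [eel ant dog plum bat]
  11. access bat: HIT. Next use of bat: step 13. Cache: [eel ant dog plum bat]
  12. access eel: HIT. Next use of eel: never. Cache: [eel ant dog plum bat]
  13. access bat: HIT. Next use of bat: never. Cache: [eel ant dog plum bat]
Total: 6 hits, 7 misses, 2 evictions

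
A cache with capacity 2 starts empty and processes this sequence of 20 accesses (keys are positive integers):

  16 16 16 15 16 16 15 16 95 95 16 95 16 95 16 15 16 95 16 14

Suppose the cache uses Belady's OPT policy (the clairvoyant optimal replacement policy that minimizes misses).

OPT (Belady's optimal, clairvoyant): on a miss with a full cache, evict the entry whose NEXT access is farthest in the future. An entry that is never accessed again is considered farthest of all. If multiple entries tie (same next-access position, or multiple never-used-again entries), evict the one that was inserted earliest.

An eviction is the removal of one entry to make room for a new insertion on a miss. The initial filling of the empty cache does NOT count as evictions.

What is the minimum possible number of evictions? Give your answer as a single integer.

Answer: 4

Derivation:
OPT (Belady) simulation (capacity=2):
  1. access 16: MISS. Cache: [16]
  2. access 16: HIT. Next use of 16: step 3. Cache: [16]
  3. access 16: HIT. Next use of 16: step 5. Cache: [16]
  4. access 15: MISS. Cache: [16 15]
  5. access 16: HIT. Next use of 16: step 6. Cache: [16 15]
  6. access 16: HIT. Next use of 16: step 8. Cache: [16 15]
  7. access 15: HIT. Next use of 15: step 16. Cache: [16 15]
  8. access 16: HIT. Next use of 16: step 11. Cache: [16 15]
  9. access 95: MISS, evict 15 (next use: step 16). Cache: [16 95]
  10. access 95: HIT. Next use of 95: step 12. Cache: [16 95]
  11. access 16: HIT. Next use of 16: step 13. Cache: [16 95]
  12. access 95: HIT. Next use of 95: step 14. Cache: [16 95]
  13. access 16: HIT. Next use of 16: step 15. Cache: [16 95]
  14. access 95: HIT. Next use of 95: step 18. Cache: [16 95]
  15. access 16: HIT. Next use of 16: step 17. Cache: [16 95]
  16. access 15: MISS, evict 95 (next use: step 18). Cache: [16 15]
  17. access 16: HIT. Next use of 16: step 19. Cache: [16 15]
  18. access 95: MISS, evict 15 (next use: never). Cache: [16 95]
  19. access 16: HIT. Next use of 16: never. Cache: [16 95]
  20. access 14: MISS, evict 16 (next use: never). Cache: [95 14]
Total: 14 hits, 6 misses, 4 evictions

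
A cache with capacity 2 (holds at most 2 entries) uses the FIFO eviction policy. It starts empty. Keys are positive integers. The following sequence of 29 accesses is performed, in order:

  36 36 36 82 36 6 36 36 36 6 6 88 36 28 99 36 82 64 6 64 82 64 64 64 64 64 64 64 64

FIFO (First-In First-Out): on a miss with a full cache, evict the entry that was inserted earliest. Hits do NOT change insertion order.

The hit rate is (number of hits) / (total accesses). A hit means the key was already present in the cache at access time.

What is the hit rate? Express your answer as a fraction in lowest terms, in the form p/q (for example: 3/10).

Answer: 16/29

Derivation:
FIFO simulation (capacity=2):
  1. access 36: MISS. Cache (old->new): [36]
  2. access 36: HIT. Cache (old->new): [36]
  3. access 36: HIT. Cache (old->new): [36]
  4. access 82: MISS. Cache (old->new): [36 82]
  5. access 36: HIT. Cache (old->new): [36 82]
  6. access 6: MISS, evict 36. Cache (old->new): [82 6]
  7. access 36: MISS, evict 82. Cache (old->new): [6 36]
  8. access 36: HIT. Cache (old->new): [6 36]
  9. access 36: HIT. Cache (old->new): [6 36]
  10. access 6: HIT. Cache (old->new): [6 36]
  11. access 6: HIT. Cache (old->new): [6 36]
  12. access 88: MISS, evict 6. Cache (old->new): [36 88]
  13. access 36: HIT. Cache (old->new): [36 88]
  14. access 28: MISS, evict 36. Cache (old->new): [88 28]
  15. access 99: MISS, evict 88. Cache (old->new): [28 99]
  16. access 36: MISS, evict 28. Cache (old->new): [99 36]
  17. access 82: MISS, evict 99. Cache (old->new): [36 82]
  18. access 64: MISS, evict 36. Cache (old->new): [82 64]
  19. access 6: MISS, evict 82. Cache (old->new): [64 6]
  20. access 64: HIT. Cache (old->new): [64 6]
  21. access 82: MISS, evict 64. Cache (old->new): [6 82]
  22. access 64: MISS, evict 6. Cache (old->new): [82 64]
  23. access 64: HIT. Cache (old->new): [82 64]
  24. access 64: HIT. Cache (old->new): [82 64]
  25. access 64: HIT. Cache (old->new): [82 64]
  26. access 64: HIT. Cache (old->new): [82 64]
  27. access 64: HIT. Cache (old->new): [82 64]
  28. access 64: HIT. Cache (old->new): [82 64]
  29. access 64: HIT. Cache (old->new): [82 64]
Total: 16 hits, 13 misses, 11 evictions

Hit rate = 16/29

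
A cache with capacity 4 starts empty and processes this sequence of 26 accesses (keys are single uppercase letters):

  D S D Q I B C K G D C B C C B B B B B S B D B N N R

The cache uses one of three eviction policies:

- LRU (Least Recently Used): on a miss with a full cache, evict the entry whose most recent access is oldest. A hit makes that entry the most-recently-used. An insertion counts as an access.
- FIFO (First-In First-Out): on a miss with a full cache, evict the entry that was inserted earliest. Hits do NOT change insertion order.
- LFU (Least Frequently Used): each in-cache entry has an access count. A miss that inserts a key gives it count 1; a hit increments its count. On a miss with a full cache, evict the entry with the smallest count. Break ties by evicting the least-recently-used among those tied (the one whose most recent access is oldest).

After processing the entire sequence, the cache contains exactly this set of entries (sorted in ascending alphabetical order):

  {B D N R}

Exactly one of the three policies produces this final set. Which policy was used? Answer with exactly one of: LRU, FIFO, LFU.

Simulating under each policy and comparing final sets:
  LRU: final set = {B D N R} -> MATCHES target
  FIFO: final set = {C N R S} -> differs
  LFU: final set = {B C D R} -> differs
Only LRU produces the target set.

Answer: LRU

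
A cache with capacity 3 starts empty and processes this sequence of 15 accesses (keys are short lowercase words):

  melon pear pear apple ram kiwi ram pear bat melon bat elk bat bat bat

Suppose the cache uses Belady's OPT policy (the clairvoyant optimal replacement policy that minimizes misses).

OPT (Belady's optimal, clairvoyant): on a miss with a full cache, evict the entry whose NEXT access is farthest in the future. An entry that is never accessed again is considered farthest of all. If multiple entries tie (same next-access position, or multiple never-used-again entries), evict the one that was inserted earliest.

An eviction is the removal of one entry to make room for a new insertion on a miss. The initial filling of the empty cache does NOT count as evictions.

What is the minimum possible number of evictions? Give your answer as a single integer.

Answer: 5

Derivation:
OPT (Belady) simulation (capacity=3):
  1. access melon: MISS. Cache: [melon]
  2. access pear: MISS. Cache: [melon pear]
  3. access pear: HIT. Next use of pear: step 8. Cache: [melon pear]
  4. access apple: MISS. Cache: [melon pear apple]
  5. access ram: MISS, evict apple (next use: never). Cache: [melon pear ram]
  6. access kiwi: MISS, evict melon (next use: step 10). Cache: [pear ram kiwi]
  7. access ram: HIT. Next use of ram: never. Cache: [pear ram kiwi]
  8. access pear: HIT. Next use of pear: never. Cache: [pear ram kiwi]
  9. access bat: MISS, evict pear (next use: never). Cache: [ram kiwi bat]
  10. access melon: MISS, evict ram (next use: never). Cache: [kiwi bat melon]
  11. access bat: HIT. Next use of bat: step 13. Cache: [kiwi bat melon]
  12. access elk: MISS, evict kiwi (next use: never). Cache: [bat melon elk]
  13. access bat: HIT. Next use of bat: step 14. Cache: [bat melon elk]
  14. access bat: HIT. Next use of bat: step 15. Cache: [bat melon elk]
  15. access bat: HIT. Next use of bat: never. Cache: [bat melon elk]
Total: 7 hits, 8 misses, 5 evictions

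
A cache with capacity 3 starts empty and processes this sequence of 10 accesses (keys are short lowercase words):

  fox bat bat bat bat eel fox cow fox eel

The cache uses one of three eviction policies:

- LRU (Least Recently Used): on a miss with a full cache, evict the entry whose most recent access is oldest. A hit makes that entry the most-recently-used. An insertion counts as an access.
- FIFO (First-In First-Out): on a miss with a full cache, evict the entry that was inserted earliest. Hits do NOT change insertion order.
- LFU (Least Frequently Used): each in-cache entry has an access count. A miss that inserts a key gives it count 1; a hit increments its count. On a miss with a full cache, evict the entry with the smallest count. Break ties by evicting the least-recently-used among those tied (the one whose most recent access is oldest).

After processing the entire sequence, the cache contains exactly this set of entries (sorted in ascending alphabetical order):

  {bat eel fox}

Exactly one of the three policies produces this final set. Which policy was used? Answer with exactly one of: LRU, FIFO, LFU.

Simulating under each policy and comparing final sets:
  LRU: final set = {cow eel fox} -> differs
  FIFO: final set = {cow eel fox} -> differs
  LFU: final set = {bat eel fox} -> MATCHES target
Only LFU produces the target set.

Answer: LFU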